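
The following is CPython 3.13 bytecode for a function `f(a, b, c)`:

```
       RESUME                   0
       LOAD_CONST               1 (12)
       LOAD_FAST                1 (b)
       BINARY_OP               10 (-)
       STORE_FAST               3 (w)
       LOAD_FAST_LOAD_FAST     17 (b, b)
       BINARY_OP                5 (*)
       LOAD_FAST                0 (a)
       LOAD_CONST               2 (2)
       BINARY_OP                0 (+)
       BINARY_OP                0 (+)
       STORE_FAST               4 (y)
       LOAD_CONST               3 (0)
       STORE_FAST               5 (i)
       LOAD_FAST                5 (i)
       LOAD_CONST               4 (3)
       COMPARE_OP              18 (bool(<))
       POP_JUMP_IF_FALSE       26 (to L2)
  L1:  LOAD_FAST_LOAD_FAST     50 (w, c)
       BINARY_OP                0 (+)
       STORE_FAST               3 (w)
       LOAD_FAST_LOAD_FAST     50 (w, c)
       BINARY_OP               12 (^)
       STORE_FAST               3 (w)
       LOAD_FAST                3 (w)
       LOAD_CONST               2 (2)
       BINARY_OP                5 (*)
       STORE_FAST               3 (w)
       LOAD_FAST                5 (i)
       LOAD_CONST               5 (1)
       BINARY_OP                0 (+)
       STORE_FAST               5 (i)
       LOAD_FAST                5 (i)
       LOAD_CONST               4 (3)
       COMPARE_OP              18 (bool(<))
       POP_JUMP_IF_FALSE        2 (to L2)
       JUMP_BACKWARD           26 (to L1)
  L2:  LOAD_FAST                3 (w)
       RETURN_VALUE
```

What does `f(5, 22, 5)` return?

16

LOAD_CONST → push 12
LOAD_FAST b → push 22
BINARY_OP - → 12 - 22 = -10
STORE_FAST w → w=-10
LOAD_FAST_LOAD_FAST b,b → push 22,22
BINARY_OP * → 22 * 22 = 484
LOAD_FAST a → push 5
LOAD_CONST → push 2
BINARY_OP + → 5 + 2 = 7
BINARY_OP + → 484 + 7 = 491
STORE_FAST y → y=491
LOAD_CONST → push 0
STORE_FAST i → i=0
LOAD_FAST i → push 0
LOAD_CONST → push 3
COMPARE_OP bool(<) → 0 vs 3 = True
POP_JUMP_IF_FALSE → pop True; no jump
LOAD_FAST_LOAD_FAST w,c → push -10,5
BINARY_OP + → -10 + 5 = -5
STORE_FAST w → w=-5
LOAD_FAST_LOAD_FAST w,c → push -5,5
BINARY_OP ^ → -5 ^ 5 = -2
STORE_FAST w → w=-2
LOAD_FAST w → push -2
LOAD_CONST → push 2
BINARY_OP * → -2 * 2 = -4
STORE_FAST w → w=-4
LOAD_FAST i → push 0
LOAD_CONST → push 1
BINARY_OP + → 0 + 1 = 1
STORE_FAST i → i=1
LOAD_FAST i → push 1
LOAD_CONST → push 3
COMPARE_OP bool(<) → 1 vs 3 = True
POP_JUMP_IF_FALSE → pop True; no jump
LOAD_FAST_LOAD_FAST w,c → push -4,5
BINARY_OP + → -4 + 5 = 1
STORE_FAST w → w=1
LOAD_FAST_LOAD_FAST w,c → push 1,5
BINARY_OP ^ → 1 ^ 5 = 4
STORE_FAST w → w=4
LOAD_FAST w → push 4
LOAD_CONST → push 2
BINARY_OP * → 4 * 2 = 8
STORE_FAST w → w=8
LOAD_FAST i → push 1
LOAD_CONST → push 1
BINARY_OP + → 1 + 1 = 2
STORE_FAST i → i=2
LOAD_FAST i → push 2
LOAD_CONST → push 3
COMPARE_OP bool(<) → 2 vs 3 = True
POP_JUMP_IF_FALSE → pop True; no jump
LOAD_FAST_LOAD_FAST w,c → push 8,5
BINARY_OP + → 8 + 5 = 13
STORE_FAST w → w=13
LOAD_FAST_LOAD_FAST w,c → push 13,5
BINARY_OP ^ → 13 ^ 5 = 8
STORE_FAST w → w=8
LOAD_FAST w → push 8
LOAD_CONST → push 2
BINARY_OP * → 8 * 2 = 16
STORE_FAST w → w=16
LOAD_FAST i → push 2
LOAD_CONST → push 1
BINARY_OP + → 2 + 1 = 3
STORE_FAST i → i=3
LOAD_FAST i → push 3
LOAD_CONST → push 3
COMPARE_OP bool(<) → 3 vs 3 = False
POP_JUMP_IF_FALSE → pop False; jump
LOAD_FAST w → push 16
RETURN_VALUE → return 16.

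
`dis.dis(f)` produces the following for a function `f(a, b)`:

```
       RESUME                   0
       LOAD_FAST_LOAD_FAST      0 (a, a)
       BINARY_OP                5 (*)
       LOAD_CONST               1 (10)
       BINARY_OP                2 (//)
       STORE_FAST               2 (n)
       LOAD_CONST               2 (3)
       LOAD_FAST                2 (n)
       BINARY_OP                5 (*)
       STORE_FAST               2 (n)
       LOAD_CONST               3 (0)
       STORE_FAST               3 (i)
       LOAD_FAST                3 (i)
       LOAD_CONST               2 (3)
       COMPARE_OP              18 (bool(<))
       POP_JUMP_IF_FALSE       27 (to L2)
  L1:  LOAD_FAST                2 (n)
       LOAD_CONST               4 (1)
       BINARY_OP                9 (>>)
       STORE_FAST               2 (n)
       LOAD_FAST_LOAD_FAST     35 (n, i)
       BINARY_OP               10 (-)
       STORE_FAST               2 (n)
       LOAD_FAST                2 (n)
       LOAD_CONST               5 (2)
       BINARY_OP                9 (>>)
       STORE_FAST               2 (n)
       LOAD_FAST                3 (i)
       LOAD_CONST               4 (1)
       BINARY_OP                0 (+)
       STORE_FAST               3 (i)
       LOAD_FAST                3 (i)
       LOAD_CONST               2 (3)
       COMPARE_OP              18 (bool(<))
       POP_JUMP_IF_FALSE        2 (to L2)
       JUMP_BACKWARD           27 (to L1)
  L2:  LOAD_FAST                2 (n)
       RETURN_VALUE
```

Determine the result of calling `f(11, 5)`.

LOAD_FAST_LOAD_FAST a,a → push 11,11
BINARY_OP * → 11 * 11 = 121
LOAD_CONST → push 10
BINARY_OP // → 121 // 10 = 12
STORE_FAST n → n=12
LOAD_CONST → push 3
LOAD_FAST n → push 12
BINARY_OP * → 3 * 12 = 36
STORE_FAST n → n=36
LOAD_CONST → push 0
STORE_FAST i → i=0
LOAD_FAST i → push 0
LOAD_CONST → push 3
COMPARE_OP bool(<) → 0 vs 3 = True
POP_JUMP_IF_FALSE → pop True; no jump
LOAD_FAST n → push 36
LOAD_CONST → push 1
BINARY_OP >> → 36 >> 1 = 18
STORE_FAST n → n=18
LOAD_FAST_LOAD_FAST n,i → push 18,0
BINARY_OP - → 18 - 0 = 18
STORE_FAST n → n=18
LOAD_FAST n → push 18
LOAD_CONST → push 2
BINARY_OP >> → 18 >> 2 = 4
STORE_FAST n → n=4
LOAD_FAST i → push 0
LOAD_CONST → push 1
BINARY_OP + → 0 + 1 = 1
STORE_FAST i → i=1
LOAD_FAST i → push 1
LOAD_CONST → push 3
COMPARE_OP bool(<) → 1 vs 3 = True
POP_JUMP_IF_FALSE → pop True; no jump
LOAD_FAST n → push 4
LOAD_CONST → push 1
BINARY_OP >> → 4 >> 1 = 2
STORE_FAST n → n=2
LOAD_FAST_LOAD_FAST n,i → push 2,1
BINARY_OP - → 2 - 1 = 1
STORE_FAST n → n=1
LOAD_FAST n → push 1
LOAD_CONST → push 2
BINARY_OP >> → 1 >> 2 = 0
STORE_FAST n → n=0
LOAD_FAST i → push 1
LOAD_CONST → push 1
BINARY_OP + → 1 + 1 = 2
STORE_FAST i → i=2
LOAD_FAST i → push 2
LOAD_CONST → push 3
COMPARE_OP bool(<) → 2 vs 3 = True
POP_JUMP_IF_FALSE → pop True; no jump
LOAD_FAST n → push 0
LOAD_CONST → push 1
BINARY_OP >> → 0 >> 1 = 0
STORE_FAST n → n=0
LOAD_FAST_LOAD_FAST n,i → push 0,2
BINARY_OP - → 0 - 2 = -2
STORE_FAST n → n=-2
LOAD_FAST n → push -2
LOAD_CONST → push 2
BINARY_OP >> → -2 >> 2 = -1
STORE_FAST n → n=-1
LOAD_FAST i → push 2
LOAD_CONST → push 1
BINARY_OP + → 2 + 1 = 3
STORE_FAST i → i=3
LOAD_FAST i → push 3
LOAD_CONST → push 3
COMPARE_OP bool(<) → 3 vs 3 = False
POP_JUMP_IF_FALSE → pop False; jump
LOAD_FAST n → push -1
RETURN_VALUE → return -1.

-1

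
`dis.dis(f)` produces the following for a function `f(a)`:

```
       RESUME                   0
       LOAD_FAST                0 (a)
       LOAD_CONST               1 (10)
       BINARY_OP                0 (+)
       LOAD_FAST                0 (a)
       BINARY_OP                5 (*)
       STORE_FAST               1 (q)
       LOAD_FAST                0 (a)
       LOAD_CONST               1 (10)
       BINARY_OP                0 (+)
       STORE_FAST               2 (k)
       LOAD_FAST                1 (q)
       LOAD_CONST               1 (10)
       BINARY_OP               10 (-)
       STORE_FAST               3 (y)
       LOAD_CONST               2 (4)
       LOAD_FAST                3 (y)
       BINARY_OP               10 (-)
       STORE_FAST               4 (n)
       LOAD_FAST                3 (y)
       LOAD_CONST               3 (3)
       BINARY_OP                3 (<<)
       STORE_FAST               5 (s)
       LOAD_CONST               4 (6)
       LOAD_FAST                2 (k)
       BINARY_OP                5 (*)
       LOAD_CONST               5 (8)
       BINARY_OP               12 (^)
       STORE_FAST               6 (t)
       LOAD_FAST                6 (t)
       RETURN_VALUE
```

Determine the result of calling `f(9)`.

122

LOAD_FAST a → push 9. Stack: [9]
LOAD_CONST → push 10. Stack: [9, 10]
BINARY_OP + → 9 + 10 = 19. Stack: [19]
LOAD_FAST a → push 9. Stack: [19, 9]
BINARY_OP * → 19 * 9 = 171. Stack: [171]
STORE_FAST q → q=171. Stack: []
LOAD_FAST a → push 9. Stack: [9]
LOAD_CONST → push 10. Stack: [9, 10]
BINARY_OP + → 9 + 10 = 19. Stack: [19]
STORE_FAST k → k=19. Stack: []
LOAD_FAST q → push 171. Stack: [171]
LOAD_CONST → push 10. Stack: [171, 10]
BINARY_OP - → 171 - 10 = 161. Stack: [161]
STORE_FAST y → y=161. Stack: []
LOAD_CONST → push 4. Stack: [4]
LOAD_FAST y → push 161. Stack: [4, 161]
BINARY_OP - → 4 - 161 = -157. Stack: [-157]
STORE_FAST n → n=-157. Stack: []
LOAD_FAST y → push 161. Stack: [161]
LOAD_CONST → push 3. Stack: [161, 3]
BINARY_OP << → 161 << 3 = 1288. Stack: [1288]
STORE_FAST s → s=1288. Stack: []
LOAD_CONST → push 6. Stack: [6]
LOAD_FAST k → push 19. Stack: [6, 19]
BINARY_OP * → 6 * 19 = 114. Stack: [114]
LOAD_CONST → push 8. Stack: [114, 8]
BINARY_OP ^ → 114 ^ 8 = 122. Stack: [122]
STORE_FAST t → t=122. Stack: []
LOAD_FAST t → push 122. Stack: [122]
RETURN_VALUE → return 122.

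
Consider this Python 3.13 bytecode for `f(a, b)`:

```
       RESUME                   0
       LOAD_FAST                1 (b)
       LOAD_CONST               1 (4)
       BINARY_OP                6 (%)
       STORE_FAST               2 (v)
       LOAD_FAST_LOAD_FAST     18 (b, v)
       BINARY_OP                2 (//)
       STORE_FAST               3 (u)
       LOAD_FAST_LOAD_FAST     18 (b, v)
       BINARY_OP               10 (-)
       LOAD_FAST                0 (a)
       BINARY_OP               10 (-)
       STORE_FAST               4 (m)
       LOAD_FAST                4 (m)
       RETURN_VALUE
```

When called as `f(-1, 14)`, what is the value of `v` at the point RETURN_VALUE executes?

2

LOAD_FAST b → push 14. Stack: [14]
LOAD_CONST → push 4. Stack: [14, 4]
BINARY_OP % → 14 % 4 = 2. Stack: [2]
STORE_FAST v → v=2. Stack: []
LOAD_FAST_LOAD_FAST b,v → push 14,2. Stack: [14, 2]
BINARY_OP // → 14 // 2 = 7. Stack: [7]
STORE_FAST u → u=7. Stack: []
LOAD_FAST_LOAD_FAST b,v → push 14,2. Stack: [14, 2]
BINARY_OP - → 14 - 2 = 12. Stack: [12]
LOAD_FAST a → push -1. Stack: [12, -1]
BINARY_OP - → 12 - -1 = 13. Stack: [13]
STORE_FAST m → m=13. Stack: []
LOAD_FAST m → push 13. Stack: [13]
RETURN_VALUE → return 13.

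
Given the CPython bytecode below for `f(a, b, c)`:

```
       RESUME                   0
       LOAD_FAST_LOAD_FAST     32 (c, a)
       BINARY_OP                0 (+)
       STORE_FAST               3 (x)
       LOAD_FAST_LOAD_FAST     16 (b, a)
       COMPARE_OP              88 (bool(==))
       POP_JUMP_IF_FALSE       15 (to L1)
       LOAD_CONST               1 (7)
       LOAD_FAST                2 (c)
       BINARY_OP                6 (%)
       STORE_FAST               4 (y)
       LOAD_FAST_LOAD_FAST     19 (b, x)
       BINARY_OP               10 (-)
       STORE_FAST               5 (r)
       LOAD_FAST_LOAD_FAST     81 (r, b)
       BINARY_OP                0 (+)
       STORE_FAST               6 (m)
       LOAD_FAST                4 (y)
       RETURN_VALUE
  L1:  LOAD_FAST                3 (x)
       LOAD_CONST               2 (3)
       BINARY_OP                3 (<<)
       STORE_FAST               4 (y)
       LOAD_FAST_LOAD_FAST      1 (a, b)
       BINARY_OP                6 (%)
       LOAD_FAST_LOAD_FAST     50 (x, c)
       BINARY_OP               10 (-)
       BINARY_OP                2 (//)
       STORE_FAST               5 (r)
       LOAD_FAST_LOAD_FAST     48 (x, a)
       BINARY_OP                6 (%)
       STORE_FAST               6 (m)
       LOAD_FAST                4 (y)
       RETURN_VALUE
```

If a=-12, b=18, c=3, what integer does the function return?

LOAD_FAST_LOAD_FAST c,a → push 3,-12. Stack: [3, -12]
BINARY_OP + → 3 + -12 = -9. Stack: [-9]
STORE_FAST x → x=-9. Stack: []
LOAD_FAST_LOAD_FAST b,a → push 18,-12. Stack: [18, -12]
COMPARE_OP bool(==) → 18 vs -12 = False. Stack: [False]
POP_JUMP_IF_FALSE → pop False; jump. Stack: []
LOAD_FAST x → push -9. Stack: [-9]
LOAD_CONST → push 3. Stack: [-9, 3]
BINARY_OP << → -9 << 3 = -72. Stack: [-72]
STORE_FAST y → y=-72. Stack: []
LOAD_FAST_LOAD_FAST a,b → push -12,18. Stack: [-12, 18]
BINARY_OP % → -12 % 18 = 6. Stack: [6]
LOAD_FAST_LOAD_FAST x,c → push -9,3. Stack: [6, -9, 3]
BINARY_OP - → -9 - 3 = -12. Stack: [6, -12]
BINARY_OP // → 6 // -12 = -1. Stack: [-1]
STORE_FAST r → r=-1. Stack: []
LOAD_FAST_LOAD_FAST x,a → push -9,-12. Stack: [-9, -12]
BINARY_OP % → -9 % -12 = -9. Stack: [-9]
STORE_FAST m → m=-9. Stack: []
LOAD_FAST y → push -72. Stack: [-72]
RETURN_VALUE → return -72.

-72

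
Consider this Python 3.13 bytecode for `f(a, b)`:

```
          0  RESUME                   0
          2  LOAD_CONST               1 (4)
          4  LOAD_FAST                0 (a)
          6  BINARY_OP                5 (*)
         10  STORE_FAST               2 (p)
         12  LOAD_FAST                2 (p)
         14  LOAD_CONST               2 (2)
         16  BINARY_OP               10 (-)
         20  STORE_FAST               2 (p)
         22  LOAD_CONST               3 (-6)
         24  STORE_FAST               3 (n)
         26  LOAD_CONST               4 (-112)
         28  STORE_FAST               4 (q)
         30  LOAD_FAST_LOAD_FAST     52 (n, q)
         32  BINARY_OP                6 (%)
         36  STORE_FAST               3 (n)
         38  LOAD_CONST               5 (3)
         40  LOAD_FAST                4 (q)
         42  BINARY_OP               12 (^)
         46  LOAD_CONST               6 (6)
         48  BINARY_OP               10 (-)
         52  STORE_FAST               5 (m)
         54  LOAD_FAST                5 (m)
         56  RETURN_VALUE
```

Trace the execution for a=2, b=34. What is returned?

LOAD_CONST → push 4. Stack: [4]
LOAD_FAST a → push 2. Stack: [4, 2]
BINARY_OP * → 4 * 2 = 8. Stack: [8]
STORE_FAST p → p=8. Stack: []
LOAD_FAST p → push 8. Stack: [8]
LOAD_CONST → push 2. Stack: [8, 2]
BINARY_OP - → 8 - 2 = 6. Stack: [6]
STORE_FAST p → p=6. Stack: []
LOAD_CONST → push -6. Stack: [-6]
STORE_FAST n → n=-6. Stack: []
LOAD_CONST → push -112. Stack: [-112]
STORE_FAST q → q=-112. Stack: []
LOAD_FAST_LOAD_FAST n,q → push -6,-112. Stack: [-6, -112]
BINARY_OP % → -6 % -112 = -6. Stack: [-6]
STORE_FAST n → n=-6. Stack: []
LOAD_CONST → push 3. Stack: [3]
LOAD_FAST q → push -112. Stack: [3, -112]
BINARY_OP ^ → 3 ^ -112 = -109. Stack: [-109]
LOAD_CONST → push 6. Stack: [-109, 6]
BINARY_OP - → -109 - 6 = -115. Stack: [-115]
STORE_FAST m → m=-115. Stack: []
LOAD_FAST m → push -115. Stack: [-115]
RETURN_VALUE → return -115.

-115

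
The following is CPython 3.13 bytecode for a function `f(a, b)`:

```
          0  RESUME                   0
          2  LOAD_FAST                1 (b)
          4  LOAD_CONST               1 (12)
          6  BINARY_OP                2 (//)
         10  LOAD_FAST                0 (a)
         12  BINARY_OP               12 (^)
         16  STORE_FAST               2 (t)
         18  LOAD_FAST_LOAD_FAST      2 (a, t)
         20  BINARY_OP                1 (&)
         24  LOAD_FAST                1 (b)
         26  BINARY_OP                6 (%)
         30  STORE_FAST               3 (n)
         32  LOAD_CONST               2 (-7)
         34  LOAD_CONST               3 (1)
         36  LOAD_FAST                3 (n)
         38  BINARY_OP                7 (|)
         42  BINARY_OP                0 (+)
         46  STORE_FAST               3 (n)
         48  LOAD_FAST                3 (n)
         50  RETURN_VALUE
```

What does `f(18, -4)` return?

LOAD_FAST b → push -4. Stack: [-4]
LOAD_CONST → push 12. Stack: [-4, 12]
BINARY_OP // → -4 // 12 = -1. Stack: [-1]
LOAD_FAST a → push 18. Stack: [-1, 18]
BINARY_OP ^ → -1 ^ 18 = -19. Stack: [-19]
STORE_FAST t → t=-19. Stack: []
LOAD_FAST_LOAD_FAST a,t → push 18,-19. Stack: [18, -19]
BINARY_OP & → 18 & -19 = 0. Stack: [0]
LOAD_FAST b → push -4. Stack: [0, -4]
BINARY_OP % → 0 % -4 = 0. Stack: [0]
STORE_FAST n → n=0. Stack: []
LOAD_CONST → push -7. Stack: [-7]
LOAD_CONST → push 1. Stack: [-7, 1]
LOAD_FAST n → push 0. Stack: [-7, 1, 0]
BINARY_OP | → 1 | 0 = 1. Stack: [-7, 1]
BINARY_OP + → -7 + 1 = -6. Stack: [-6]
STORE_FAST n → n=-6. Stack: []
LOAD_FAST n → push -6. Stack: [-6]
RETURN_VALUE → return -6.

-6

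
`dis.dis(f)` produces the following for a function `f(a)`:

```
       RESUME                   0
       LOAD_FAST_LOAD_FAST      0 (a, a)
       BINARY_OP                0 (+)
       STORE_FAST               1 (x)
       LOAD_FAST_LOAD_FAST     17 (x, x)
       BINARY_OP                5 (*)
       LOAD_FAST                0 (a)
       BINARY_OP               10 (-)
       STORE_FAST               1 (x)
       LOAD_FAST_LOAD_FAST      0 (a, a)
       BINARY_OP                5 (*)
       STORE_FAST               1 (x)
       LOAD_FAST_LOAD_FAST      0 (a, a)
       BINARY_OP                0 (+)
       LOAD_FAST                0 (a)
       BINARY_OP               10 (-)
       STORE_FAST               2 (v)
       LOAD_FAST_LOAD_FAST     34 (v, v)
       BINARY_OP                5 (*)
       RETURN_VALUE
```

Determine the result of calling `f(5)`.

25

LOAD_FAST_LOAD_FAST a,a → push 5,5. Stack: [5, 5]
BINARY_OP + → 5 + 5 = 10. Stack: [10]
STORE_FAST x → x=10. Stack: []
LOAD_FAST_LOAD_FAST x,x → push 10,10. Stack: [10, 10]
BINARY_OP * → 10 * 10 = 100. Stack: [100]
LOAD_FAST a → push 5. Stack: [100, 5]
BINARY_OP - → 100 - 5 = 95. Stack: [95]
STORE_FAST x → x=95. Stack: []
LOAD_FAST_LOAD_FAST a,a → push 5,5. Stack: [5, 5]
BINARY_OP * → 5 * 5 = 25. Stack: [25]
STORE_FAST x → x=25. Stack: []
LOAD_FAST_LOAD_FAST a,a → push 5,5. Stack: [5, 5]
BINARY_OP + → 5 + 5 = 10. Stack: [10]
LOAD_FAST a → push 5. Stack: [10, 5]
BINARY_OP - → 10 - 5 = 5. Stack: [5]
STORE_FAST v → v=5. Stack: []
LOAD_FAST_LOAD_FAST v,v → push 5,5. Stack: [5, 5]
BINARY_OP * → 5 * 5 = 25. Stack: [25]
RETURN_VALUE → return 25.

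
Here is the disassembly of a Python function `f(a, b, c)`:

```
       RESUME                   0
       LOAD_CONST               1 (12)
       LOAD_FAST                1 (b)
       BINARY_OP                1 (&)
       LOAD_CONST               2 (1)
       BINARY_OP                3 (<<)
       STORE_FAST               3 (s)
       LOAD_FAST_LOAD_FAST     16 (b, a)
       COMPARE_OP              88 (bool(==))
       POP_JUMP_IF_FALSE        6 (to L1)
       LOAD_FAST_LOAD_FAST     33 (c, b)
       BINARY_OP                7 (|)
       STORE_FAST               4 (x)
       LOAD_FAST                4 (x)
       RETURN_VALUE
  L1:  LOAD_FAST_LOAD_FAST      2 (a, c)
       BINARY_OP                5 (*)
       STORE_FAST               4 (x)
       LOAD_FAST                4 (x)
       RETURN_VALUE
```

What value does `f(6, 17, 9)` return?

54

LOAD_CONST → push 12. Stack: [12]
LOAD_FAST b → push 17. Stack: [12, 17]
BINARY_OP & → 12 & 17 = 0. Stack: [0]
LOAD_CONST → push 1. Stack: [0, 1]
BINARY_OP << → 0 << 1 = 0. Stack: [0]
STORE_FAST s → s=0. Stack: []
LOAD_FAST_LOAD_FAST b,a → push 17,6. Stack: [17, 6]
COMPARE_OP bool(==) → 17 vs 6 = False. Stack: [False]
POP_JUMP_IF_FALSE → pop False; jump. Stack: []
LOAD_FAST_LOAD_FAST a,c → push 6,9. Stack: [6, 9]
BINARY_OP * → 6 * 9 = 54. Stack: [54]
STORE_FAST x → x=54. Stack: []
LOAD_FAST x → push 54. Stack: [54]
RETURN_VALUE → return 54.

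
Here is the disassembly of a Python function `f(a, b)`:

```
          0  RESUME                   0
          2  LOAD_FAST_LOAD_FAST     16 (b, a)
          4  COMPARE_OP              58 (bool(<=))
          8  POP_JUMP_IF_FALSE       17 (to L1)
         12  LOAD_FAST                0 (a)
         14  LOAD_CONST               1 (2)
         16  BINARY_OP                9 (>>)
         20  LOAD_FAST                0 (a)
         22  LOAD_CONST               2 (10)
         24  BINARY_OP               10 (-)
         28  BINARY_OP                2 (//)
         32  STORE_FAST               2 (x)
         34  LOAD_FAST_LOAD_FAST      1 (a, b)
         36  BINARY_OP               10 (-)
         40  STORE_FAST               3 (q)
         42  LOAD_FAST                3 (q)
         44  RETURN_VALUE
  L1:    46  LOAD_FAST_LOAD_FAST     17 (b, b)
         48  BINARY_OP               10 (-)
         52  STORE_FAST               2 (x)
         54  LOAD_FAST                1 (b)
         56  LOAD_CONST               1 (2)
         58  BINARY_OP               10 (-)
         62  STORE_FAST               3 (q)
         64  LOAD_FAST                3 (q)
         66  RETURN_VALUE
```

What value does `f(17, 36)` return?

LOAD_FAST_LOAD_FAST b,a → push 36,17. Stack: [36, 17]
COMPARE_OP bool(<=) → 36 vs 17 = False. Stack: [False]
POP_JUMP_IF_FALSE → pop False; jump. Stack: []
LOAD_FAST_LOAD_FAST b,b → push 36,36. Stack: [36, 36]
BINARY_OP - → 36 - 36 = 0. Stack: [0]
STORE_FAST x → x=0. Stack: []
LOAD_FAST b → push 36. Stack: [36]
LOAD_CONST → push 2. Stack: [36, 2]
BINARY_OP - → 36 - 2 = 34. Stack: [34]
STORE_FAST q → q=34. Stack: []
LOAD_FAST q → push 34. Stack: [34]
RETURN_VALUE → return 34.

34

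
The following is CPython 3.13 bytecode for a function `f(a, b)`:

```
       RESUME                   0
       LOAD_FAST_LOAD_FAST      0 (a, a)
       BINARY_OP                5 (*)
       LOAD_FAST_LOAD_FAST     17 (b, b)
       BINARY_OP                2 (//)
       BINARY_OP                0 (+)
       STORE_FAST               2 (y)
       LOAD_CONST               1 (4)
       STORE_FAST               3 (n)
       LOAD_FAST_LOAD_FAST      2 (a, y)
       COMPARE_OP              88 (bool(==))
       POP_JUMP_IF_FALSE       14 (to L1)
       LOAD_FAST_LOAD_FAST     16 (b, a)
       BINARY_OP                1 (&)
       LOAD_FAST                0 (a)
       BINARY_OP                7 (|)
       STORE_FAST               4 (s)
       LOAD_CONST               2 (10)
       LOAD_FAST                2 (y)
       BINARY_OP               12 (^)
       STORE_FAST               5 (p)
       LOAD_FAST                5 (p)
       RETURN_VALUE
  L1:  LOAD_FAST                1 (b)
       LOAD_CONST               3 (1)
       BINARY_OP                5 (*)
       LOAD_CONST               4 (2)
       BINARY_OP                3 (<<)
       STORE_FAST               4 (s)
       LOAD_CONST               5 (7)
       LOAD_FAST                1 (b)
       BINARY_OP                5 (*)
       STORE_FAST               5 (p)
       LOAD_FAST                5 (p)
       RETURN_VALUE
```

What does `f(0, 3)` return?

21

LOAD_FAST_LOAD_FAST a,a → push 0,0. Stack: [0, 0]
BINARY_OP * → 0 * 0 = 0. Stack: [0]
LOAD_FAST_LOAD_FAST b,b → push 3,3. Stack: [0, 3, 3]
BINARY_OP // → 3 // 3 = 1. Stack: [0, 1]
BINARY_OP + → 0 + 1 = 1. Stack: [1]
STORE_FAST y → y=1. Stack: []
LOAD_CONST → push 4. Stack: [4]
STORE_FAST n → n=4. Stack: []
LOAD_FAST_LOAD_FAST a,y → push 0,1. Stack: [0, 1]
COMPARE_OP bool(==) → 0 vs 1 = False. Stack: [False]
POP_JUMP_IF_FALSE → pop False; jump. Stack: []
LOAD_FAST b → push 3. Stack: [3]
LOAD_CONST → push 1. Stack: [3, 1]
BINARY_OP * → 3 * 1 = 3. Stack: [3]
LOAD_CONST → push 2. Stack: [3, 2]
BINARY_OP << → 3 << 2 = 12. Stack: [12]
STORE_FAST s → s=12. Stack: []
LOAD_CONST → push 7. Stack: [7]
LOAD_FAST b → push 3. Stack: [7, 3]
BINARY_OP * → 7 * 3 = 21. Stack: [21]
STORE_FAST p → p=21. Stack: []
LOAD_FAST p → push 21. Stack: [21]
RETURN_VALUE → return 21.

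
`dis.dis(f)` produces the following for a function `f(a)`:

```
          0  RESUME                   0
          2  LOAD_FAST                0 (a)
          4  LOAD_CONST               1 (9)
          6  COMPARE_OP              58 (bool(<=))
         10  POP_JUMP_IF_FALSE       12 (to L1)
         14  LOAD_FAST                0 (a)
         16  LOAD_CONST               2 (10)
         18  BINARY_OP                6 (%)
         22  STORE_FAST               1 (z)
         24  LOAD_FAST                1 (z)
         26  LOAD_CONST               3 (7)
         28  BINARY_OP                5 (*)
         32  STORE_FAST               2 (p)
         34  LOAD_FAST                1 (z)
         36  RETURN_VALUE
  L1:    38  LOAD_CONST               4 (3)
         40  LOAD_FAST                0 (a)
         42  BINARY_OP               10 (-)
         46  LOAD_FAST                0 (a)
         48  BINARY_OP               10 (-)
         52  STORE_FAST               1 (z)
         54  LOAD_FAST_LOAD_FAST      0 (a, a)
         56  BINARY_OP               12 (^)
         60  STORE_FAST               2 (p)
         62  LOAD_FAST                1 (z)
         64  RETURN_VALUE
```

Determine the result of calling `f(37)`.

LOAD_FAST a → push 37. Stack: [37]
LOAD_CONST → push 9. Stack: [37, 9]
COMPARE_OP bool(<=) → 37 vs 9 = False. Stack: [False]
POP_JUMP_IF_FALSE → pop False; jump. Stack: []
LOAD_CONST → push 3. Stack: [3]
LOAD_FAST a → push 37. Stack: [3, 37]
BINARY_OP - → 3 - 37 = -34. Stack: [-34]
LOAD_FAST a → push 37. Stack: [-34, 37]
BINARY_OP - → -34 - 37 = -71. Stack: [-71]
STORE_FAST z → z=-71. Stack: []
LOAD_FAST_LOAD_FAST a,a → push 37,37. Stack: [37, 37]
BINARY_OP ^ → 37 ^ 37 = 0. Stack: [0]
STORE_FAST p → p=0. Stack: []
LOAD_FAST z → push -71. Stack: [-71]
RETURN_VALUE → return -71.

-71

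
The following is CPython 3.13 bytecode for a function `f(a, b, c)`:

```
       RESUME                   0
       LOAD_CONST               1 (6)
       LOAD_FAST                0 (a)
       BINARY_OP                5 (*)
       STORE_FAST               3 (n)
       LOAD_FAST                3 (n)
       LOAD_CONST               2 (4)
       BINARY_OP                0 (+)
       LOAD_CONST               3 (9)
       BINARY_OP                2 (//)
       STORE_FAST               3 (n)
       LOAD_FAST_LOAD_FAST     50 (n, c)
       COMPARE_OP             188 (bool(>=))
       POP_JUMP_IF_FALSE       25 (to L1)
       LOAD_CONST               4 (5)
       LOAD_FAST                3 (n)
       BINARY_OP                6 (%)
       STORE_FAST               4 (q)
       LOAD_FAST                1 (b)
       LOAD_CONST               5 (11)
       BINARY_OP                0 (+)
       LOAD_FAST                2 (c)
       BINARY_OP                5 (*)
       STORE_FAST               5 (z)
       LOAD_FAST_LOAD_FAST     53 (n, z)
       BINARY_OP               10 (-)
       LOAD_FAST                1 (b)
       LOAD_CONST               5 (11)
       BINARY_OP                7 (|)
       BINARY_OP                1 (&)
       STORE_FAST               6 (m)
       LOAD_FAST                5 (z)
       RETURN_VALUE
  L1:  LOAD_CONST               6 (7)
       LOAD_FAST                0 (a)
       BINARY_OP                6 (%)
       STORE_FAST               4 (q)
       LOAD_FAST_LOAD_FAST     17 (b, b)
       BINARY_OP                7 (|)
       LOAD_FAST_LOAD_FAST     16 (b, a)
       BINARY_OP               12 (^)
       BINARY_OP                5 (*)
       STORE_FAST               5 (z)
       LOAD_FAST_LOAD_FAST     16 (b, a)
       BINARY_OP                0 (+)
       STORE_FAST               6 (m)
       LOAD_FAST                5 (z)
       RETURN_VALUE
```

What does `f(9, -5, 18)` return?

LOAD_CONST → push 6. Stack: [6]
LOAD_FAST a → push 9. Stack: [6, 9]
BINARY_OP * → 6 * 9 = 54. Stack: [54]
STORE_FAST n → n=54. Stack: []
LOAD_FAST n → push 54. Stack: [54]
LOAD_CONST → push 4. Stack: [54, 4]
BINARY_OP + → 54 + 4 = 58. Stack: [58]
LOAD_CONST → push 9. Stack: [58, 9]
BINARY_OP // → 58 // 9 = 6. Stack: [6]
STORE_FAST n → n=6. Stack: []
LOAD_FAST_LOAD_FAST n,c → push 6,18. Stack: [6, 18]
COMPARE_OP bool(>=) → 6 vs 18 = False. Stack: [False]
POP_JUMP_IF_FALSE → pop False; jump. Stack: []
LOAD_CONST → push 7. Stack: [7]
LOAD_FAST a → push 9. Stack: [7, 9]
BINARY_OP % → 7 % 9 = 7. Stack: [7]
STORE_FAST q → q=7. Stack: []
LOAD_FAST_LOAD_FAST b,b → push -5,-5. Stack: [-5, -5]
BINARY_OP | → -5 | -5 = -5. Stack: [-5]
LOAD_FAST_LOAD_FAST b,a → push -5,9. Stack: [-5, -5, 9]
BINARY_OP ^ → -5 ^ 9 = -14. Stack: [-5, -14]
BINARY_OP * → -5 * -14 = 70. Stack: [70]
STORE_FAST z → z=70. Stack: []
LOAD_FAST_LOAD_FAST b,a → push -5,9. Stack: [-5, 9]
BINARY_OP + → -5 + 9 = 4. Stack: [4]
STORE_FAST m → m=4. Stack: []
LOAD_FAST z → push 70. Stack: [70]
RETURN_VALUE → return 70.

70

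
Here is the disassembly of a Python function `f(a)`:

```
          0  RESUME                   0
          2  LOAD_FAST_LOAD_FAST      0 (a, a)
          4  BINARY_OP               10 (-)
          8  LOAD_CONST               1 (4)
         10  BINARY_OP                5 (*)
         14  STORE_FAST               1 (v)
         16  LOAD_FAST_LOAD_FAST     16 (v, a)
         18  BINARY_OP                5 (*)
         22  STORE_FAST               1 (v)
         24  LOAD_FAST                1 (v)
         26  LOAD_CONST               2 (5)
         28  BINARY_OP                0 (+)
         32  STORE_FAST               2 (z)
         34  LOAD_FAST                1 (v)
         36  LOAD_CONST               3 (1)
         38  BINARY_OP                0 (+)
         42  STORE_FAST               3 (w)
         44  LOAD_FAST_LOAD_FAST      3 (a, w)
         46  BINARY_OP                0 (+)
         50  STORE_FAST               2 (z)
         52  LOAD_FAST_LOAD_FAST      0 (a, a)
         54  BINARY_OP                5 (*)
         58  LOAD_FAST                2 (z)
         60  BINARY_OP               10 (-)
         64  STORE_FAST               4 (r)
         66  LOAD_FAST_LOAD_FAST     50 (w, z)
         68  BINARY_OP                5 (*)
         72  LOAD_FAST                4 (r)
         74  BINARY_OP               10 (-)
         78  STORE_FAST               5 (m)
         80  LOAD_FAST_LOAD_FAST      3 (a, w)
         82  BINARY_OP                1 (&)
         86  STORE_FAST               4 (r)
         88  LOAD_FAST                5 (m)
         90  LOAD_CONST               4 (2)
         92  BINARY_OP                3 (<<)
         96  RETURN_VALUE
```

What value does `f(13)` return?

LOAD_FAST_LOAD_FAST a,a → push 13,13. Stack: [13, 13]
BINARY_OP - → 13 - 13 = 0. Stack: [0]
LOAD_CONST → push 4. Stack: [0, 4]
BINARY_OP * → 0 * 4 = 0. Stack: [0]
STORE_FAST v → v=0. Stack: []
LOAD_FAST_LOAD_FAST v,a → push 0,13. Stack: [0, 13]
BINARY_OP * → 0 * 13 = 0. Stack: [0]
STORE_FAST v → v=0. Stack: []
LOAD_FAST v → push 0. Stack: [0]
LOAD_CONST → push 5. Stack: [0, 5]
BINARY_OP + → 0 + 5 = 5. Stack: [5]
STORE_FAST z → z=5. Stack: []
LOAD_FAST v → push 0. Stack: [0]
LOAD_CONST → push 1. Stack: [0, 1]
BINARY_OP + → 0 + 1 = 1. Stack: [1]
STORE_FAST w → w=1. Stack: []
LOAD_FAST_LOAD_FAST a,w → push 13,1. Stack: [13, 1]
BINARY_OP + → 13 + 1 = 14. Stack: [14]
STORE_FAST z → z=14. Stack: []
LOAD_FAST_LOAD_FAST a,a → push 13,13. Stack: [13, 13]
BINARY_OP * → 13 * 13 = 169. Stack: [169]
LOAD_FAST z → push 14. Stack: [169, 14]
BINARY_OP - → 169 - 14 = 155. Stack: [155]
STORE_FAST r → r=155. Stack: []
LOAD_FAST_LOAD_FAST w,z → push 1,14. Stack: [1, 14]
BINARY_OP * → 1 * 14 = 14. Stack: [14]
LOAD_FAST r → push 155. Stack: [14, 155]
BINARY_OP - → 14 - 155 = -141. Stack: [-141]
STORE_FAST m → m=-141. Stack: []
LOAD_FAST_LOAD_FAST a,w → push 13,1. Stack: [13, 1]
BINARY_OP & → 13 & 1 = 1. Stack: [1]
STORE_FAST r → r=1. Stack: []
LOAD_FAST m → push -141. Stack: [-141]
LOAD_CONST → push 2. Stack: [-141, 2]
BINARY_OP << → -141 << 2 = -564. Stack: [-564]
RETURN_VALUE → return -564.

-564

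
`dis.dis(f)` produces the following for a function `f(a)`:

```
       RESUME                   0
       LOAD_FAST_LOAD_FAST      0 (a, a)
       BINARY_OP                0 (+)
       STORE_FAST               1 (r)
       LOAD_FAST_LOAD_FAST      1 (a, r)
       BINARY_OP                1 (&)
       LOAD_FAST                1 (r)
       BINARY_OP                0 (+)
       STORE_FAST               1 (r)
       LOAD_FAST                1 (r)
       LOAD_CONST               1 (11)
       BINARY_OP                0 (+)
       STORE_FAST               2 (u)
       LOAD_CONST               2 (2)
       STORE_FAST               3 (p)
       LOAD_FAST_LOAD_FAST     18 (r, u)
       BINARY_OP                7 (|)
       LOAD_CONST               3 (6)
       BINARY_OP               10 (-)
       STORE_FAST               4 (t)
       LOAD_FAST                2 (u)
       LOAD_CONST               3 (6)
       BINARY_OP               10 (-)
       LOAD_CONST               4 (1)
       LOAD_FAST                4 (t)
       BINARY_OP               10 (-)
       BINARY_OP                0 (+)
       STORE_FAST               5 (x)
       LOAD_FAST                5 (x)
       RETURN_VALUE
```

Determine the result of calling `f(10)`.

1

LOAD_FAST_LOAD_FAST a,a → push 10,10. Stack: [10, 10]
BINARY_OP + → 10 + 10 = 20. Stack: [20]
STORE_FAST r → r=20. Stack: []
LOAD_FAST_LOAD_FAST a,r → push 10,20. Stack: [10, 20]
BINARY_OP & → 10 & 20 = 0. Stack: [0]
LOAD_FAST r → push 20. Stack: [0, 20]
BINARY_OP + → 0 + 20 = 20. Stack: [20]
STORE_FAST r → r=20. Stack: []
LOAD_FAST r → push 20. Stack: [20]
LOAD_CONST → push 11. Stack: [20, 11]
BINARY_OP + → 20 + 11 = 31. Stack: [31]
STORE_FAST u → u=31. Stack: []
LOAD_CONST → push 2. Stack: [2]
STORE_FAST p → p=2. Stack: []
LOAD_FAST_LOAD_FAST r,u → push 20,31. Stack: [20, 31]
BINARY_OP | → 20 | 31 = 31. Stack: [31]
LOAD_CONST → push 6. Stack: [31, 6]
BINARY_OP - → 31 - 6 = 25. Stack: [25]
STORE_FAST t → t=25. Stack: []
LOAD_FAST u → push 31. Stack: [31]
LOAD_CONST → push 6. Stack: [31, 6]
BINARY_OP - → 31 - 6 = 25. Stack: [25]
LOAD_CONST → push 1. Stack: [25, 1]
LOAD_FAST t → push 25. Stack: [25, 1, 25]
BINARY_OP - → 1 - 25 = -24. Stack: [25, -24]
BINARY_OP + → 25 + -24 = 1. Stack: [1]
STORE_FAST x → x=1. Stack: []
LOAD_FAST x → push 1. Stack: [1]
RETURN_VALUE → return 1.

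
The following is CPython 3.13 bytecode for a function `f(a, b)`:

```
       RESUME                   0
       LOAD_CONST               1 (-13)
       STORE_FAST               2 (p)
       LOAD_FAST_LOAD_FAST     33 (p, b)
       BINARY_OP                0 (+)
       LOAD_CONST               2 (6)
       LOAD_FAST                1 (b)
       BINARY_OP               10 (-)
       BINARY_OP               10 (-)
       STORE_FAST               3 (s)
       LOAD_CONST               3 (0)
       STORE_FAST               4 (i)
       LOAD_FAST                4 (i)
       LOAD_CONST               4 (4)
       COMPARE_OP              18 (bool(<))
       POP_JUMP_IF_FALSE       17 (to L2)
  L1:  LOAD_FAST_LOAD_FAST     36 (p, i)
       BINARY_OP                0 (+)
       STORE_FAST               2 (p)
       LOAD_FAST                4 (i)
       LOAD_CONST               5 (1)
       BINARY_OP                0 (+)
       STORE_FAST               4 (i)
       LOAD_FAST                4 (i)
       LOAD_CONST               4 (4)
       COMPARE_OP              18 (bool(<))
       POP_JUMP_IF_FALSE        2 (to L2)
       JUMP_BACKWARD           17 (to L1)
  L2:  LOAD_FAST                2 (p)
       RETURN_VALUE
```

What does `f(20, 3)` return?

LOAD_CONST → push -13. Stack: [-13]
STORE_FAST p → p=-13. Stack: []
LOAD_FAST_LOAD_FAST p,b → push -13,3. Stack: [-13, 3]
BINARY_OP + → -13 + 3 = -10. Stack: [-10]
LOAD_CONST → push 6. Stack: [-10, 6]
LOAD_FAST b → push 3. Stack: [-10, 6, 3]
BINARY_OP - → 6 - 3 = 3. Stack: [-10, 3]
BINARY_OP - → -10 - 3 = -13. Stack: [-13]
STORE_FAST s → s=-13. Stack: []
LOAD_CONST → push 0. Stack: [0]
STORE_FAST i → i=0. Stack: []
LOAD_FAST i → push 0. Stack: [0]
LOAD_CONST → push 4. Stack: [0, 4]
COMPARE_OP bool(<) → 0 vs 4 = True. Stack: [True]
POP_JUMP_IF_FALSE → pop True; no jump. Stack: []
LOAD_FAST_LOAD_FAST p,i → push -13,0. Stack: [-13, 0]
BINARY_OP + → -13 + 0 = -13. Stack: [-13]
STORE_FAST p → p=-13. Stack: []
LOAD_FAST i → push 0. Stack: [0]
LOAD_CONST → push 1. Stack: [0, 1]
BINARY_OP + → 0 + 1 = 1. Stack: [1]
STORE_FAST i → i=1. Stack: []
LOAD_FAST i → push 1. Stack: [1]
LOAD_CONST → push 4. Stack: [1, 4]
COMPARE_OP bool(<) → 1 vs 4 = True. Stack: [True]
POP_JUMP_IF_FALSE → pop True; no jump. Stack: []
LOAD_FAST_LOAD_FAST p,i → push -13,1. Stack: [-13, 1]
BINARY_OP + → -13 + 1 = -12. Stack: [-12]
STORE_FAST p → p=-12. Stack: []
LOAD_FAST i → push 1. Stack: [1]
LOAD_CONST → push 1. Stack: [1, 1]
BINARY_OP + → 1 + 1 = 2. Stack: [2]
STORE_FAST i → i=2. Stack: []
LOAD_FAST i → push 2. Stack: [2]
LOAD_CONST → push 4. Stack: [2, 4]
COMPARE_OP bool(<) → 2 vs 4 = True. Stack: [True]
POP_JUMP_IF_FALSE → pop True; no jump. Stack: []
LOAD_FAST_LOAD_FAST p,i → push -12,2. Stack: [-12, 2]
BINARY_OP + → -12 + 2 = -10. Stack: [-10]
STORE_FAST p → p=-10. Stack: []
LOAD_FAST i → push 2. Stack: [2]
LOAD_CONST → push 1. Stack: [2, 1]
BINARY_OP + → 2 + 1 = 3. Stack: [3]
STORE_FAST i → i=3. Stack: []
LOAD_FAST i → push 3. Stack: [3]
LOAD_CONST → push 4. Stack: [3, 4]
COMPARE_OP bool(<) → 3 vs 4 = True. Stack: [True]
POP_JUMP_IF_FALSE → pop True; no jump. Stack: []
LOAD_FAST_LOAD_FAST p,i → push -10,3. Stack: [-10, 3]
BINARY_OP + → -10 + 3 = -7. Stack: [-7]
STORE_FAST p → p=-7. Stack: []
LOAD_FAST i → push 3. Stack: [3]
LOAD_CONST → push 1. Stack: [3, 1]
BINARY_OP + → 3 + 1 = 4. Stack: [4]
STORE_FAST i → i=4. Stack: []
LOAD_FAST i → push 4. Stack: [4]
LOAD_CONST → push 4. Stack: [4, 4]
COMPARE_OP bool(<) → 4 vs 4 = False. Stack: [False]
POP_JUMP_IF_FALSE → pop False; jump. Stack: []
LOAD_FAST p → push -7. Stack: [-7]
RETURN_VALUE → return -7.

-7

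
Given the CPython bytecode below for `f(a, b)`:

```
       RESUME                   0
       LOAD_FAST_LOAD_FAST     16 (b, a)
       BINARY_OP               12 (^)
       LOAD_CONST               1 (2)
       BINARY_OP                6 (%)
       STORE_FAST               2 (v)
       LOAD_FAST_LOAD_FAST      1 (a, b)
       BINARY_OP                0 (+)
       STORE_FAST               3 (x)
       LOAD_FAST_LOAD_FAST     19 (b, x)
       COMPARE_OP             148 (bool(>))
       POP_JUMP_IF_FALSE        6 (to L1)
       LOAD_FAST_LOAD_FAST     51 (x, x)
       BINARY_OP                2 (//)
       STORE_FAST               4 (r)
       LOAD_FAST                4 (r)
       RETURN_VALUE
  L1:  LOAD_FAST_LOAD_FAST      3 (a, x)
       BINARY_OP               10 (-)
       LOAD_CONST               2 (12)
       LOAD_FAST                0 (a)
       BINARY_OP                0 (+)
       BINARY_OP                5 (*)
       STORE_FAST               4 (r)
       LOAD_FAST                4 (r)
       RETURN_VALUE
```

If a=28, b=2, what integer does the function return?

-80

LOAD_FAST_LOAD_FAST b,a → push 2,28. Stack: [2, 28]
BINARY_OP ^ → 2 ^ 28 = 30. Stack: [30]
LOAD_CONST → push 2. Stack: [30, 2]
BINARY_OP % → 30 % 2 = 0. Stack: [0]
STORE_FAST v → v=0. Stack: []
LOAD_FAST_LOAD_FAST a,b → push 28,2. Stack: [28, 2]
BINARY_OP + → 28 + 2 = 30. Stack: [30]
STORE_FAST x → x=30. Stack: []
LOAD_FAST_LOAD_FAST b,x → push 2,30. Stack: [2, 30]
COMPARE_OP bool(>) → 2 vs 30 = False. Stack: [False]
POP_JUMP_IF_FALSE → pop False; jump. Stack: []
LOAD_FAST_LOAD_FAST a,x → push 28,30. Stack: [28, 30]
BINARY_OP - → 28 - 30 = -2. Stack: [-2]
LOAD_CONST → push 12. Stack: [-2, 12]
LOAD_FAST a → push 28. Stack: [-2, 12, 28]
BINARY_OP + → 12 + 28 = 40. Stack: [-2, 40]
BINARY_OP * → -2 * 40 = -80. Stack: [-80]
STORE_FAST r → r=-80. Stack: []
LOAD_FAST r → push -80. Stack: [-80]
RETURN_VALUE → return -80.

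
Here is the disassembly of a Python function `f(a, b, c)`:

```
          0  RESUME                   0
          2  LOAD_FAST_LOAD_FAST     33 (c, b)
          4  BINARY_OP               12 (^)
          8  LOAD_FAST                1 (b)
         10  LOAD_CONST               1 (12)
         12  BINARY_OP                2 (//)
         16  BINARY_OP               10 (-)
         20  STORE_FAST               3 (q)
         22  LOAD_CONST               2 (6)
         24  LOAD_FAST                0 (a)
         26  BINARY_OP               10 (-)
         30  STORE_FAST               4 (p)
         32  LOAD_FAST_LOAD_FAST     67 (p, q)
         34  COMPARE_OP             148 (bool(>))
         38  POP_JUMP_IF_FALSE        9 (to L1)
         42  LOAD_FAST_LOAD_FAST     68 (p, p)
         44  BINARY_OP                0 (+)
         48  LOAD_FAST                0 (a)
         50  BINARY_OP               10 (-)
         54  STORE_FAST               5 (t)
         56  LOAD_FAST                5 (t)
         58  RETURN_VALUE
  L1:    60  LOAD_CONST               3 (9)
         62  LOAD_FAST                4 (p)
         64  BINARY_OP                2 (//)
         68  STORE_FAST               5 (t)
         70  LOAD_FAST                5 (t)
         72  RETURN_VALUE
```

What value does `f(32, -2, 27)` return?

LOAD_FAST_LOAD_FAST c,b → push 27,-2. Stack: [27, -2]
BINARY_OP ^ → 27 ^ -2 = -27. Stack: [-27]
LOAD_FAST b → push -2. Stack: [-27, -2]
LOAD_CONST → push 12. Stack: [-27, -2, 12]
BINARY_OP // → -2 // 12 = -1. Stack: [-27, -1]
BINARY_OP - → -27 - -1 = -26. Stack: [-26]
STORE_FAST q → q=-26. Stack: []
LOAD_CONST → push 6. Stack: [6]
LOAD_FAST a → push 32. Stack: [6, 32]
BINARY_OP - → 6 - 32 = -26. Stack: [-26]
STORE_FAST p → p=-26. Stack: []
LOAD_FAST_LOAD_FAST p,q → push -26,-26. Stack: [-26, -26]
COMPARE_OP bool(>) → -26 vs -26 = False. Stack: [False]
POP_JUMP_IF_FALSE → pop False; jump. Stack: []
LOAD_CONST → push 9. Stack: [9]
LOAD_FAST p → push -26. Stack: [9, -26]
BINARY_OP // → 9 // -26 = -1. Stack: [-1]
STORE_FAST t → t=-1. Stack: []
LOAD_FAST t → push -1. Stack: [-1]
RETURN_VALUE → return -1.

-1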